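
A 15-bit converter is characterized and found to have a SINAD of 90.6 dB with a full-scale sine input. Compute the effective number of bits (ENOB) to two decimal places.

14.76 bits

ENOB = (SINAD − 1.76) / 6.02 = (90.6 − 1.76)/6.02 = 14.757.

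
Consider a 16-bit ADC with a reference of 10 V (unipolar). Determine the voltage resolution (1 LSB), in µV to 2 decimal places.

152.59 µV

Full-scale span = 10 V.
LSB = 10 / 2^16 = 10 / 65536 = 0.000152588 V = 152.59 µV.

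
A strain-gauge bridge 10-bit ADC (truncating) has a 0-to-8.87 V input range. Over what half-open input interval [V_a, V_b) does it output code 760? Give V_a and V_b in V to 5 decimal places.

[6.58320 V, 6.59187 V)

LSB = 8.87/2^10 = 8.662 mV.
V_a = V_low + 760·LSB = 6.5832 V; V_b = V_low + 761·LSB = 6.59187 V.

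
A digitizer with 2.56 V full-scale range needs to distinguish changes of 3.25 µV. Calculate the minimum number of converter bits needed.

20 bits

Number of steps required ≥ 2.56 V / 3.25 µV = 787692.31.
Need 2^N ≥ 787692.31; 2^19 = 524288, 2^20 = 1048576.
Minimum N = 20.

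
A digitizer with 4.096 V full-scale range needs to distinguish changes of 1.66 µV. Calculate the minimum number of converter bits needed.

22 bits

Number of steps required ≥ 4.096 V / 1.66 µV = 2467469.88.
Need 2^N ≥ 2467469.88; 2^21 = 2097152, 2^22 = 4194304.
Minimum N = 22.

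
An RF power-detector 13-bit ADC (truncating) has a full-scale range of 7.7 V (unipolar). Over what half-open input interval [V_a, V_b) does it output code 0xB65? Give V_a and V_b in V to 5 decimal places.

[2.74181 V, 2.74275 V)

LSB = 7.7/2^13 = 0.940 mV.
Code 0xB65 = 2917 decimal.
V_a = V_low + 2917·LSB = 2.74181 V; V_b = V_low + 2918·LSB = 2.74275 V.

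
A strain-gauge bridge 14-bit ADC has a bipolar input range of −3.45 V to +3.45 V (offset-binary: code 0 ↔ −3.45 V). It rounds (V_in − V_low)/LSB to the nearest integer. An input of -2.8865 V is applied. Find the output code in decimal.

code 1338

LSB = 6.9 V / 16384 = 421.14 µV.
Input sits at 1338.027 steps above V_low.
Round → code 1338.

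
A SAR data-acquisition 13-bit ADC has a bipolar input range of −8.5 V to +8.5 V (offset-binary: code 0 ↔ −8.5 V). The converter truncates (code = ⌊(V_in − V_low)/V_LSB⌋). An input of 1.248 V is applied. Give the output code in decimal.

code 4697

Full-scale span = 17 V; LSB = 17/2^13 = 2.075 mV.
(V_in − V_low)/LSB = (1.248 − (−8.5)) / 0.0020752 = 4697.389.
⌊·⌋(4697.389) = 4697.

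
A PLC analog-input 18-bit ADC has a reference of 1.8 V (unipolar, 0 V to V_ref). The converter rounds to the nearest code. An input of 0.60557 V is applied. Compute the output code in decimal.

With 262144 levels over 1.8 V, one step is 6.87 µV.
(0.60557 − 0) / 6.86646e-06 = 88192.523 LSBs.
So the output code is 88193.

code 88193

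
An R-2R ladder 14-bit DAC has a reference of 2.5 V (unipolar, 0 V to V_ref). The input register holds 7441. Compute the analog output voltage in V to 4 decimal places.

1.1354 V

LSB = 2.5 V / 2^14 = 152.59 µV.
V_out = 0 + 7441 × 0.000152588 V = 1.13541 V.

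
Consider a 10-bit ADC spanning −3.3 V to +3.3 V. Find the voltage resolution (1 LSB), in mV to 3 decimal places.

6.445 mV

Full-scale span = 6.6 V.
LSB = 6.6 / 2^10 = 6.6 / 1024 = 0.00644531 V = 6.445 mV.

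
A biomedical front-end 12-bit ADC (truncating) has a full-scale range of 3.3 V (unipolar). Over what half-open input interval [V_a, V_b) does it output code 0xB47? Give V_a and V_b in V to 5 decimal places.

[2.32595 V, 2.32676 V)

LSB = 3.3/2^12 = 0.806 mV.
Code 0xB47 = 2887 decimal.
V_a = V_low + 2887·LSB = 2.32595 V; V_b = V_low + 2888·LSB = 2.32676 V.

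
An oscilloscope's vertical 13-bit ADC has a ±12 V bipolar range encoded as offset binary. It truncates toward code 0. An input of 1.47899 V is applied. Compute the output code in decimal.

LSB = 24 V / 8192 = 2.930 mV.
Input sits at 4600.829 steps above V_low.
Floor → code 4600.

code 4600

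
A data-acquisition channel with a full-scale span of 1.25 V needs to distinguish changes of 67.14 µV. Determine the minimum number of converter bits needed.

15 bits

Number of steps required ≥ 1.25 V / 67.14 µV = 18617.81.
Need 2^N ≥ 18617.81; 2^14 = 16384, 2^15 = 32768.
Minimum N = 15.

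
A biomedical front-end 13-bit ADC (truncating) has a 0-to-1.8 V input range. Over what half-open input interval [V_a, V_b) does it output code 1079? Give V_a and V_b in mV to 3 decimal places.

LSB = 1.8/2^13 = 219.73 µV.
V_a = V_low + 1079·LSB = 0.237085 V; V_b = V_low + 1080·LSB = 0.237305 V.

[237.085 mV, 237.305 mV)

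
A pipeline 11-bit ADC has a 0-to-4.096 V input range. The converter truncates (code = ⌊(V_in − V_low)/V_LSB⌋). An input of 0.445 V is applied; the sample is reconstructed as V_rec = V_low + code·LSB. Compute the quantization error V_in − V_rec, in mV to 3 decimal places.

Step size: 4.096 V ÷ 2^11 = 2.000 mV.
Scaled input = 222.5000 LSBs, so code = 222.
V_rec = 0 + 222·0.002 = 0.444 V.
Difference: 0.001 V → 1.000 mV.

1.000 mV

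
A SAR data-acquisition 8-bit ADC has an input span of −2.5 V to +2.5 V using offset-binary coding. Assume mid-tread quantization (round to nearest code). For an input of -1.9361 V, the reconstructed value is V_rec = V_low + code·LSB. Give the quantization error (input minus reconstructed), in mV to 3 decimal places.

LSB = 5/2^8 = 19.531 mV.
(-1.9361 − (−2.5))/0.0195312 = 28.8717; round gives code 29.
Code 29 maps back to (−2.5) + 29×0.0195312 V = -1.9335938 V.
Error = -1.9361 − (−1.9335938) = -0.00250625 V = -2.506 mV.

-2.506 mV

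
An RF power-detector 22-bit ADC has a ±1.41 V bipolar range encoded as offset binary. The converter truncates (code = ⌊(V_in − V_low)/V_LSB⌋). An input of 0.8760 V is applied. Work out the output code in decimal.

code 3400063

Full-scale span = 2.82 V; LSB = 2.82/2^22 = 0.67 µV.
(V_in − V_low)/LSB = (0.8760 − (−1.41)) / 6.7234e-07 = 3400063.455.
⌊·⌋(3400063.455) = 3400063.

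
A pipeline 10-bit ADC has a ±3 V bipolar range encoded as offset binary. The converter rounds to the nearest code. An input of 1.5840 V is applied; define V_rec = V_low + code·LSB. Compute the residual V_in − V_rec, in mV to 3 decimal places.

One LSB is 6 V / 1024 = 5.859 mV.
(1.5840 − (−3))/0.00585938 = 782.3360; round gives code 782.
Reconstructed: 1.5820312 V.
V_in − V_rec = 0.00196875 V = 1.969 mV.

1.969 mV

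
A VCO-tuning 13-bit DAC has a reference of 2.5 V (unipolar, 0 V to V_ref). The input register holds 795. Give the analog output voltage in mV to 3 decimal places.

242.615 mV

LSB = 2.5 V / 2^13 = 305.18 µV.
V_out = 0 + 795 × 0.000305176 V = 0.242615 V.
= 242.615 mV.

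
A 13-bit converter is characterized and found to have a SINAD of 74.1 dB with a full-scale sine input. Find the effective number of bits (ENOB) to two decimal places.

ENOB = (SINAD − 1.76) / 6.02 = (74.1 − 1.76)/6.02 = 12.017.

12.02 bits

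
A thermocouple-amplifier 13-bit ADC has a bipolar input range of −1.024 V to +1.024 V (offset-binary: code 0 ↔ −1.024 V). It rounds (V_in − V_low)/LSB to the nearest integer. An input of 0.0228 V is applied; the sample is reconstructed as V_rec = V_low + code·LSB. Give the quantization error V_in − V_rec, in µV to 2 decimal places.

Step size: 2.048 V ÷ 2^13 = 250.00 µV.
(0.0228 − (−1.024))/0.00025 = 4187.2000; round gives code 4187.
Code 4187 maps back to (−1.024) + 4187×0.00025 V = 0.02275 V.
V_in − V_rec = 5e-05 V = 50.00 µV.

50.00 µV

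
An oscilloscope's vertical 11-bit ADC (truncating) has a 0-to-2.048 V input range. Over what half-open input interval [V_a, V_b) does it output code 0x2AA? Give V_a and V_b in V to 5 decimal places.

[0.68200 V, 0.68300 V)

LSB = 2.048/2^11 = 1.000 mV.
Code 0x2AA = 682 decimal.
V_a = V_low + 682·LSB = 0.682 V; V_b = V_low + 683·LSB = 0.683 V.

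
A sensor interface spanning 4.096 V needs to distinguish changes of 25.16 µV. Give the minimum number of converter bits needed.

18 bits

Number of steps required ≥ 4.096 V / 25.16 µV = 162798.09.
Need 2^N ≥ 162798.09; 2^17 = 131072, 2^18 = 262144.
Minimum N = 18.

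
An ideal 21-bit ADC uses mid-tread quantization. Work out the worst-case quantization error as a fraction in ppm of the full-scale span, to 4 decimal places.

0.2384 ppm

Rounding → worst-case error = ½ LSB = V_FS/2^22, so 1e+06/4194304 = 0.238419 ppm of full scale.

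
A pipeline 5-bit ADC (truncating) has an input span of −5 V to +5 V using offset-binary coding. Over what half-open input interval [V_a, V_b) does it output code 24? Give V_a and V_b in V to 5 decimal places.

[2.50000 V, 2.81250 V)

LSB = 10/2^5 = 312.500 mV.
V_a = V_low + 24·LSB = 2.5 V; V_b = V_low + 25·LSB = 2.8125 V.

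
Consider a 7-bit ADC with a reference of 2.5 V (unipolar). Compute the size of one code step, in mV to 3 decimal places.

19.531 mV

Full-scale span = 2.5 V.
LSB = 2.5 / 2^7 = 2.5 / 128 = 0.0195312 V = 19.531 mV.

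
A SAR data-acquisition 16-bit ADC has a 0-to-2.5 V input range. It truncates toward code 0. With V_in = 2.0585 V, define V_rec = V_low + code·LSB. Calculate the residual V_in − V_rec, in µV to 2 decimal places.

LSB = 2.5/2^16 = 38.15 µV.
(V_in − V_low)/LSB = (2.0585 − 0)/3.8147e-05 = 53962.3424 → code 53962 (floor).
Reconstructed: 2.0584869 V.
V_in − V_rec = 1.30615e-05 V = 13.06 µV.

13.06 µV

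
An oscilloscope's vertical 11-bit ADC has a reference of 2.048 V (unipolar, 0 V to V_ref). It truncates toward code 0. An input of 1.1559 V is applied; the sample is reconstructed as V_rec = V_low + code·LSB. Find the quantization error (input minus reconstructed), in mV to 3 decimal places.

Step size: 2.048 V ÷ 2^11 = 1.000 mV.
Scaled input = 1155.9000 LSBs, so code = 1155.
Reconstructed: 1.155 V.
V_in − V_rec = 0.0009 V = 0.900 mV.

0.900 mV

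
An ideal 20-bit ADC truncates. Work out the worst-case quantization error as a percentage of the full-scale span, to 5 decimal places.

0.00010 %

Truncating → worst-case error = 1 LSB = V_FS/2^20, so 100/1048576 = 9.53674e-05 % of full scale.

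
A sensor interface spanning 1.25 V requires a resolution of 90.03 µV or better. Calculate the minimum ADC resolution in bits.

14 bits

Number of steps required ≥ 1.25 V / 90.03 µV = 13884.26.
Need 2^N ≥ 13884.26; 2^13 = 8192, 2^14 = 16384.
Minimum N = 14.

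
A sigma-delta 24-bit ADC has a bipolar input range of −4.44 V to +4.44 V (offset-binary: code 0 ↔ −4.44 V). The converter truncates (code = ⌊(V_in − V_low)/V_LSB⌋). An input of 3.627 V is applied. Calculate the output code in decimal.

With 16777216 levels over 8.88 V, one step is 0.53 µV.
Input sits at 15241193.859 steps above V_low.
So the output code is 15241193.

code 15241193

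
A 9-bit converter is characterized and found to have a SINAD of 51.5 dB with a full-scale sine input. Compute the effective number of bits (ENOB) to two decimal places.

ENOB = (SINAD − 1.76) / 6.02 = (51.5 − 1.76)/6.02 = 8.262.

8.26 bits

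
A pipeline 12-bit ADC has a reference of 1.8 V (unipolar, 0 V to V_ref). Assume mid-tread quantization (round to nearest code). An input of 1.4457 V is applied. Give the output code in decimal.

LSB = 1.8 V / 4096 = 439.45 µV.
Input sits at 3289.771 steps above V_low.
round(3289.771) = 3290.

code 3290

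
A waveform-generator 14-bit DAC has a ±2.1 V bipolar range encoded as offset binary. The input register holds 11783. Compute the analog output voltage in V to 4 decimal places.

LSB = 4.2 V / 2^14 = 256.35 µV.
V_out = (−2.1) + 11783 × 0.000256348 V = 0.920544 V.

0.9205 V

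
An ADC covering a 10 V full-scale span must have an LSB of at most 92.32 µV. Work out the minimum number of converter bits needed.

Number of steps required ≥ 10 V / 92.32 µV = 108318.89.
Need 2^N ≥ 108318.89; 2^16 = 65536, 2^17 = 131072.
Minimum N = 17.

17 bits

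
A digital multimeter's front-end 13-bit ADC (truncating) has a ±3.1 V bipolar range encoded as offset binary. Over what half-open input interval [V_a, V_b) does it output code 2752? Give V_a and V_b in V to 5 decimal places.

LSB = 6.2/2^13 = 0.757 mV.
V_a = V_low + 2752·LSB = -1.01719 V; V_b = V_low + 2753·LSB = -1.01643 V.

[-1.01719 V, -1.01643 V)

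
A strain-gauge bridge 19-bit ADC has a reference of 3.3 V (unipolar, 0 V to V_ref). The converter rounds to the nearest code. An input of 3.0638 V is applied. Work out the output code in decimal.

code 486762

LSB = 3.3 V / 524288 = 6.29 µV.
(V_in − V_low)/LSB = (3.0638 − 0) / 6.29425e-06 = 486761.689.
round(486761.689) = 486762.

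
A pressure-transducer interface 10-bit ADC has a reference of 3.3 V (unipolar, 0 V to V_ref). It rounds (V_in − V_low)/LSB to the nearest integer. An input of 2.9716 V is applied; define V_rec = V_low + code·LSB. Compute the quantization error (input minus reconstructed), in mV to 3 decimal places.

Step size: 3.3 V ÷ 2^10 = 3.223 mV.
Scaled input = 922.0965 LSBs, so code = 922.
Reconstructed: 2.9712891 V.
Difference: 0.000310938 V → 0.311 mV.

0.311 mV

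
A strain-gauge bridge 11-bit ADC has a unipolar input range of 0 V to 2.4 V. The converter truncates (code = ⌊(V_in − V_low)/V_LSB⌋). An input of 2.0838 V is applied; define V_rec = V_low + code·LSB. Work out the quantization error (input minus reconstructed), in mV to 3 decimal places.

0.206 mV

Step size: 2.4 V ÷ 2^11 = 1.172 mV.
Scaled input = 1778.1760 LSBs, so code = 1778.
V_rec = 0 + 1778·0.00117187 = 2.0835937 V.
Error = 2.0838 − 2.0835937 = 0.00020625 V = 0.206 mV.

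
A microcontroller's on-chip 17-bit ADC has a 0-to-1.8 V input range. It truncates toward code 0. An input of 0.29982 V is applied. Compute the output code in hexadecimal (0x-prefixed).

Full-scale span = 1.8 V; LSB = 1.8/2^17 = 13.73 µV.
(V_in − V_low)/LSB = (0.29982 − 0) / 1.37329e-05 = 21832.226.
⌊·⌋(21832.226) = 21832.
In hexadecimal (0x-prefixed): 0x5548.

code 0x5548 (decimal 21832)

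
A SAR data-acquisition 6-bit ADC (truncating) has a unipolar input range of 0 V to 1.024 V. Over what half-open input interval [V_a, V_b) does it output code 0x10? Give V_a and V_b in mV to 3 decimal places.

[256.000 mV, 272.000 mV)

LSB = 1.024/2^6 = 16.000 mV.
Code 0x10 = 16 decimal.
V_a = V_low + 16·LSB = 0.256 V; V_b = V_low + 17·LSB = 0.272 V.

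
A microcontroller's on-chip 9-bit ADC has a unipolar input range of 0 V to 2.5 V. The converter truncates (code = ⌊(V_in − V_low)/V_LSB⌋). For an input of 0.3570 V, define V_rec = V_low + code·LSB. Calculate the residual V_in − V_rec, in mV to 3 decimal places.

One LSB is 2.5 V / 512 = 4.883 mV.
Scaled input = 73.1136 LSBs, so code = 73.
Code 73 maps back to 0 + 73×0.00488281 V = 0.35644531 V.
Difference: 0.000554687 V → 0.555 mV.

0.555 mV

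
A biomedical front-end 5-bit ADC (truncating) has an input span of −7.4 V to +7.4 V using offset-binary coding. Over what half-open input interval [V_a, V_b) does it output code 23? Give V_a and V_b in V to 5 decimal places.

LSB = 14.8/2^5 = 462.500 mV.
V_a = V_low + 23·LSB = 3.2375 V; V_b = V_low + 24·LSB = 3.7 V.

[3.23750 V, 3.70000 V)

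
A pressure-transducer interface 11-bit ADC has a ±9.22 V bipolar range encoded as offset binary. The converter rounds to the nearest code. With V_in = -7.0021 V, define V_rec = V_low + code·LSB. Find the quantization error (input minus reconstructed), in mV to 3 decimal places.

One LSB is 18.44 V / 2048 = 9.004 mV.
Scaled input = 246.3264 LSBs, so code = 246.
Code 246 maps back to (−9.22) + 246×0.00900391 V = -7.0050391 V.
Difference: 0.00293906 V → 2.939 mV.

2.939 mV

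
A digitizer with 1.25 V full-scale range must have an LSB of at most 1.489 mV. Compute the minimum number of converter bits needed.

Number of steps required ≥ 1.25 V / 1.489 mV = 839.49.
Need 2^N ≥ 839.49; 2^9 = 512, 2^10 = 1024.
Minimum N = 10.

10 bits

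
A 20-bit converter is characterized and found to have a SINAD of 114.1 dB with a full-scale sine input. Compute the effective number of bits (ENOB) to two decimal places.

18.66 bits

ENOB = (SINAD − 1.76) / 6.02 = (114.1 − 1.76)/6.02 = 18.661.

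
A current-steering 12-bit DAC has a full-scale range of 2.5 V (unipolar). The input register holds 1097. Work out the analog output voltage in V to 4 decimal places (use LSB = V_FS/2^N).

0.6696 V

LSB = 2.5 V / 2^12 = 0.610 mV.
V_out = 0 + 1097 × 0.000610352 V = 0.669556 V.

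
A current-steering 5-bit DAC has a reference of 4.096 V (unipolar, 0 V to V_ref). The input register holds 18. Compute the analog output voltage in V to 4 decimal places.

LSB = 4.096 V / 2^5 = 128.000 mV.
V_out = 0 + 18 × 0.128 V = 2.304 V.

2.3040 V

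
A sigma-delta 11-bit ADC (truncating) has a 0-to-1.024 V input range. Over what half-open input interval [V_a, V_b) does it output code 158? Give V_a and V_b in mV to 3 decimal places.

[79.000 mV, 79.500 mV)

LSB = 1.024/2^11 = 0.500 mV.
V_a = V_low + 158·LSB = 0.079 V; V_b = V_low + 159·LSB = 0.0795 V.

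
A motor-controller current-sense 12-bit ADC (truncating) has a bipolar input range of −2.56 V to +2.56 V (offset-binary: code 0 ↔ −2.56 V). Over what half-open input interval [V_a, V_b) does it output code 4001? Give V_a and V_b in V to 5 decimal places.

LSB = 5.12/2^12 = 1.250 mV.
V_a = V_low + 4001·LSB = 2.44125 V; V_b = V_low + 4002·LSB = 2.4425 V.

[2.44125 V, 2.44250 V)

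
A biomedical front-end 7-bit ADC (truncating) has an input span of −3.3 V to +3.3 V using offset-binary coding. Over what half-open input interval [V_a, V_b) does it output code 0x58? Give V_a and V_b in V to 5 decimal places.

LSB = 6.6/2^7 = 51.562 mV.
Code 0x58 = 88 decimal.
V_a = V_low + 88·LSB = 1.2375 V; V_b = V_low + 89·LSB = 1.28906 V.

[1.23750 V, 1.28906 V)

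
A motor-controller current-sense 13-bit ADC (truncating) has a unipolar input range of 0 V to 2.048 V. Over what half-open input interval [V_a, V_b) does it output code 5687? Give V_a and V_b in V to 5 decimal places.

[1.42175 V, 1.42200 V)

LSB = 2.048/2^13 = 250.00 µV.
V_a = V_low + 5687·LSB = 1.42175 V; V_b = V_low + 5688·LSB = 1.422 V.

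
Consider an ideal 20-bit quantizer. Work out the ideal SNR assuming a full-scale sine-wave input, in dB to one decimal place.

SNR ≈ 6.02·N + 1.76 dB = 6.02·20 + 1.76 = 122.16 dB.

122.2 dB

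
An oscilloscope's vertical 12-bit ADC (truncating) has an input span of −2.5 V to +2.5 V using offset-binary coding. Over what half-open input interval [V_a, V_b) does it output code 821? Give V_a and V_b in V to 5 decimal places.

[-1.49780 V, -1.49658 V)

LSB = 5/2^12 = 1.221 mV.
V_a = V_low + 821·LSB = -1.4978 V; V_b = V_low + 822·LSB = -1.49658 V.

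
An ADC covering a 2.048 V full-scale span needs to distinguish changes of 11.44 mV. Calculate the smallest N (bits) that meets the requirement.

8 bits

Number of steps required ≥ 2.048 V / 11.44 mV = 179.02.
Need 2^N ≥ 179.02; 2^7 = 128, 2^8 = 256.
Minimum N = 8.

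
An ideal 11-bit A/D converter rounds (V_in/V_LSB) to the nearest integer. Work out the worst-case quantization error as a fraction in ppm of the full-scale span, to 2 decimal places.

244.14 ppm

Rounding → worst-case error = ½ LSB = V_FS/2^12, so 1e+06/4096 = 244.141 ppm of full scale.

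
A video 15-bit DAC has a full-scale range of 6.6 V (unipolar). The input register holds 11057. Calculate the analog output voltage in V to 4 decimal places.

2.2271 V

LSB = 6.6 V / 2^15 = 201.42 µV.
V_out = 0 + 11057 × 0.000201416 V = 2.22706 V.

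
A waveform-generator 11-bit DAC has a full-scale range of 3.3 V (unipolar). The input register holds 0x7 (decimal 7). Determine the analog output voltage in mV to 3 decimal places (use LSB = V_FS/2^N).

11.279 mV

LSB = 3.3 V / 2^11 = 1.611 mV.
Code 0x7 = 7 decimal.
V_out = 0 + 7 × 0.00161133 V = 0.0112793 V.
= 11.279 mV.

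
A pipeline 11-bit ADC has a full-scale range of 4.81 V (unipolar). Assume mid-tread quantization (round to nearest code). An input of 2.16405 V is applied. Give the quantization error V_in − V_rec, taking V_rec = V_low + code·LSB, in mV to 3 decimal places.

Step size: 4.81 V ÷ 2^11 = 2.349 mV.
Scaled input = 921.4084 LSBs, so code = 921.
Reconstructed: 2.1630908 V.
Error = 2.16405 − 2.1630908 = 0.00095918 V = 0.959 mV.

0.959 mV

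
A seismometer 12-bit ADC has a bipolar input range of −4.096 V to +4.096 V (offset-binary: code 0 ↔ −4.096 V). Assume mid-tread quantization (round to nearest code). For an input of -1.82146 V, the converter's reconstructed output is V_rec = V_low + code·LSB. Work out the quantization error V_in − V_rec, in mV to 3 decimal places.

0.540 mV

LSB = 8.192/2^12 = 2.000 mV.
(V_in − V_low)/LSB = (-1.82146 − (−4.096))/0.002 = 1137.2700 → code 1137 (round).
Code 1137 maps back to (−4.096) + 1137×0.002 V = -1.822 V.
V_in − V_rec = 0.00054 V = 0.540 mV.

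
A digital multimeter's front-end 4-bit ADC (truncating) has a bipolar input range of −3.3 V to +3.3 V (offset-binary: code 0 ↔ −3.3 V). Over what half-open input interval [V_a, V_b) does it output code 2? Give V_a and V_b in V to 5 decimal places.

LSB = 6.6/2^4 = 412.500 mV.
V_a = V_low + 2·LSB = -2.475 V; V_b = V_low + 3·LSB = -2.0625 V.

[-2.47500 V, -2.06250 V)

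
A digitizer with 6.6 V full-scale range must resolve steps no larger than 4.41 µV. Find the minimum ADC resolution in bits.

Number of steps required ≥ 6.6 V / 4.41 µV = 1496598.64.
Need 2^N ≥ 1496598.64; 2^20 = 1048576, 2^21 = 2097152.
Minimum N = 21.

21 bits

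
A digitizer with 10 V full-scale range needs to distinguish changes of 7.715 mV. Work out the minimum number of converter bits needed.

Number of steps required ≥ 10 V / 7.715 mV = 1296.18.
Need 2^N ≥ 1296.18; 2^10 = 1024, 2^11 = 2048.
Minimum N = 11.

11 bits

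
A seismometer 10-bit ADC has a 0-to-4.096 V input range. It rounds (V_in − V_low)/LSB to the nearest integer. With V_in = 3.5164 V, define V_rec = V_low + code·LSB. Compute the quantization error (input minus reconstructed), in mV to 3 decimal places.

LSB = 4.096/2^10 = 4.000 mV.
Scaled input = 879.1000 LSBs, so code = 879.
Reconstructed: 3.516 V.
V_in − V_rec = 0.0004 V = 0.400 mV.

0.400 mV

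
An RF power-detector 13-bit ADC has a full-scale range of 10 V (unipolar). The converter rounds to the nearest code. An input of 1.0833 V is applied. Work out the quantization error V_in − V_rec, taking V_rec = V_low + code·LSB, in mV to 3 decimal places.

LSB = 10/2^13 = 1.221 mV.
(1.0833 − 0)/0.0012207 = 887.4394; round gives code 887.
Reconstructed: 1.0827637 V.
Error = 1.0833 − 1.0827637 = 0.000536328 V = 0.536 mV.

0.536 mV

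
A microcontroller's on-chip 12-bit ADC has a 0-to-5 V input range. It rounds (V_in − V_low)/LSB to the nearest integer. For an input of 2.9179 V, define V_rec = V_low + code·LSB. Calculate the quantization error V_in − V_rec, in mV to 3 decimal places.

0.420 mV

One LSB is 5 V / 4096 = 1.221 mV.
(2.9179 − 0)/0.0012207 = 2390.3437; round gives code 2390.
V_rec = 0 + 2390·0.0012207 = 2.9174805 V.
V_in − V_rec = 0.000419531 V = 0.420 mV.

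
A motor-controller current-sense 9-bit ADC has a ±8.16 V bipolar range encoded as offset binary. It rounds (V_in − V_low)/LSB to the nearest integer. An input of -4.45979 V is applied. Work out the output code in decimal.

code 116

Full-scale span = 16.32 V; LSB = 16.32/2^9 = 31.875 mV.
(-4.45979 − (−8.16)) / 0.031875 = 116.085 LSBs.
So the output code is 116.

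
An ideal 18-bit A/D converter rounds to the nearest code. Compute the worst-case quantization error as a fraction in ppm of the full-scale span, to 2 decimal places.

1.91 ppm

Rounding → worst-case error = ½ LSB = V_FS/2^19, so 1e+06/524288 = 1.90735 ppm of full scale.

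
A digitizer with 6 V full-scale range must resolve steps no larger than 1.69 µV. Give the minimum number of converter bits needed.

Number of steps required ≥ 6 V / 1.69 µV = 3550295.86.
Need 2^N ≥ 3550295.86; 2^21 = 2097152, 2^22 = 4194304.
Minimum N = 22.

22 bits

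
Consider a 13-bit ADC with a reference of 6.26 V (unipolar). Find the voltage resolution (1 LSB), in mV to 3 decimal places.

0.764 mV

Full-scale span = 6.26 V.
LSB = 6.26 / 2^13 = 6.26 / 8192 = 0.00076416 V = 0.764 mV.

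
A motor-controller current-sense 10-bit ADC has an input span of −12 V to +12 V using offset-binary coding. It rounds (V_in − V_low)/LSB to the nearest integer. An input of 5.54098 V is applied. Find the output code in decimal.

Full-scale span = 24 V; LSB = 24/2^10 = 23.438 mV.
Input sits at 748.415 steps above V_low.
Round → code 748.

code 748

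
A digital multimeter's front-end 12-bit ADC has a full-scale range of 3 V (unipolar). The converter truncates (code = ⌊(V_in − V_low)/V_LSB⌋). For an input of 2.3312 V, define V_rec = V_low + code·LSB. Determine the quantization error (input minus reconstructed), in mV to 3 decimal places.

LSB = 3/2^12 = 0.732 mV.
(2.3312 − 0)/0.000732422 = 3182.8651; ⌊·⌋ gives code 3182.
V_rec = 0 + 3182·0.000732422 = 2.3305664 V.
Difference: 0.000633594 V → 0.634 mV.

0.634 mV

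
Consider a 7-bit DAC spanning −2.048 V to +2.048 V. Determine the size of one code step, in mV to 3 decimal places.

Full-scale span = 4.096 V.
LSB = 4.096 / 2^7 = 4.096 / 128 = 0.032 V = 32.000 mV.

32.000 mV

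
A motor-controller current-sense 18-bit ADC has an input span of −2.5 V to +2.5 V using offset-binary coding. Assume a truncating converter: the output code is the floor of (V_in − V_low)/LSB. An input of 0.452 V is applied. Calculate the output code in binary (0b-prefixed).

Full-scale span = 5 V; LSB = 5/2^18 = 19.07 µV.
Input sits at 154769.818 steps above V_low.
Floor → code 154769.
In binary (0b-prefixed): 0b100101110010010001.

code 0b100101110010010001 (decimal 154769)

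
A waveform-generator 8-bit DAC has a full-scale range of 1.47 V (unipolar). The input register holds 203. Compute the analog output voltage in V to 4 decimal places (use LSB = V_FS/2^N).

LSB = 1.47 V / 2^8 = 5.742 mV.
V_out = 0 + 203 × 0.00574219 V = 1.16566 V.

1.1657 V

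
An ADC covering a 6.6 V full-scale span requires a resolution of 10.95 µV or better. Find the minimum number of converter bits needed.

Number of steps required ≥ 6.6 V / 10.95 µV = 602739.73.
Need 2^N ≥ 602739.73; 2^19 = 524288, 2^20 = 1048576.
Minimum N = 20.

20 bits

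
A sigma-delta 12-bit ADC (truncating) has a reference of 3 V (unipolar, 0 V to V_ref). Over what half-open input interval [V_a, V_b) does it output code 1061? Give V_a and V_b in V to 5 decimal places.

LSB = 3/2^12 = 0.732 mV.
V_a = V_low + 1061·LSB = 0.7771 V; V_b = V_low + 1062·LSB = 0.777832 V.

[0.77710 V, 0.77783 V)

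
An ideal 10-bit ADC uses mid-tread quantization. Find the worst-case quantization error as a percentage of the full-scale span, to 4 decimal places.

0.0488 %

Rounding → worst-case error = ½ LSB = V_FS/2^11, so 100/2048 = 0.0488281 % of full scale.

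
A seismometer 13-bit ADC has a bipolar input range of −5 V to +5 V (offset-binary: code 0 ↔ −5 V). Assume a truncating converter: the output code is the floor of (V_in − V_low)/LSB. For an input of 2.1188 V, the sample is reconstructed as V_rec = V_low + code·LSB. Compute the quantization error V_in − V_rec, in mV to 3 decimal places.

LSB = 10/2^13 = 1.221 mV.
(2.1188 − (−5))/0.0012207 = 5831.7210; ⌊·⌋ gives code 5831.
V_rec = (−5) + 5831·0.0012207 = 2.1179199 V.
Error = 2.1188 − 2.1179199 = 0.000880078 V = 0.880 mV.

0.880 mV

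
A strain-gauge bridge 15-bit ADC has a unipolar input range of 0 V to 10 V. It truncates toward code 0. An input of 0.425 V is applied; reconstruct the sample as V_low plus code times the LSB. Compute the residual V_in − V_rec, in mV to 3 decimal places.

0.195 mV

Step size: 10 V ÷ 2^15 = 305.18 µV.
Scaled input = 1392.6400 LSBs, so code = 1392.
V_rec = 0 + 1392·0.000305176 = 0.42480469 V.
V_in − V_rec = 0.000195313 V = 0.195 mV.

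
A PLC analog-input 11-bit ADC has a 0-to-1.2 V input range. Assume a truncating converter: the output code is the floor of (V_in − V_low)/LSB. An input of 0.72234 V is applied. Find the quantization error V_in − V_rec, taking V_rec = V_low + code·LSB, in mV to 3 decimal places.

LSB = 1.2/2^11 = 0.586 mV.
Scaled input = 1232.7936 LSBs, so code = 1232.
V_rec = 0 + 1232·0.000585937 = 0.721875 V.
Difference: 0.000465 V → 0.465 mV.

0.465 mV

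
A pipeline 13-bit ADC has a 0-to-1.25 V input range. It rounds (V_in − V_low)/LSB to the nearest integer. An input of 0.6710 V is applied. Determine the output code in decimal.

code 4397

Full-scale span = 1.25 V; LSB = 1.25/2^13 = 152.59 µV.
Input sits at 4397.466 steps above V_low.
Round → code 4397.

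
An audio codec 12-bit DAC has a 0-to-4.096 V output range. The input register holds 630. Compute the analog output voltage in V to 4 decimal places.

0.6300 V

LSB = 4.096 V / 2^12 = 1.000 mV.
V_out = 0 + 630 × 0.001 V = 0.63 V.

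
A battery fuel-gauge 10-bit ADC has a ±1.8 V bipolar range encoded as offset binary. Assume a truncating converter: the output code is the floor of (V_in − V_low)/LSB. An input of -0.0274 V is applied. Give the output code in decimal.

code 504

LSB = 3.6 V / 1024 = 3.516 mV.
(V_in − V_low)/LSB = (-0.0274 − (−1.8)) / 0.00351563 = 504.206.
So the output code is 504.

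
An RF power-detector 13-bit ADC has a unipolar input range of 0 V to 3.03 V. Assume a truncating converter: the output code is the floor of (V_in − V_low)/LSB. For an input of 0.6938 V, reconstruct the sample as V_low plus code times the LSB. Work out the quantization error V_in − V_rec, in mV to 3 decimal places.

0.288 mV

LSB = 3.03/2^13 = 369.87 µV.
(0.6938 − 0)/0.000369873 = 1875.7787; ⌊·⌋ gives code 1875.
V_rec = 0 + 1875·0.000369873 = 0.69351196 V.
V_in − V_rec = 0.000288037 V = 0.288 mV.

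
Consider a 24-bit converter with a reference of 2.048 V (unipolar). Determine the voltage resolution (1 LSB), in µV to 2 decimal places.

Full-scale span = 2.048 V.
LSB = 2.048 / 2^24 = 2.048 / 16777216 = 1.2207e-07 V = 0.12 µV.

0.12 µV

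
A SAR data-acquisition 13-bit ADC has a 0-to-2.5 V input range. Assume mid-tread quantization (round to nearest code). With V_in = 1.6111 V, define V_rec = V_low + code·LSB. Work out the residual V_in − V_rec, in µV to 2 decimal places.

LSB = 2.5/2^13 = 305.18 µV.
(V_in − V_low)/LSB = (1.6111 − 0)/0.000305176 = 5279.2525 → code 5279 (round).
V_rec = 0 + 5279·0.000305176 = 1.6110229 V.
V_in − V_rec = 7.70508e-05 V = 77.05 µV.

77.05 µV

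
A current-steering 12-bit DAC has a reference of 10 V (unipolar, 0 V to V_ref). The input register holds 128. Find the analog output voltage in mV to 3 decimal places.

312.500 mV

LSB = 10 V / 2^12 = 2.441 mV.
V_out = 0 + 128 × 0.00244141 V = 0.3125 V.
= 312.500 mV.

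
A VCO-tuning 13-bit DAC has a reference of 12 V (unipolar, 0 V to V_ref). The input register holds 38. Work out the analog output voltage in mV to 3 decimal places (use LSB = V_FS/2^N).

55.664 mV

LSB = 12 V / 2^13 = 1.465 mV.
V_out = 0 + 38 × 0.00146484 V = 0.0556641 V.
= 55.664 mV.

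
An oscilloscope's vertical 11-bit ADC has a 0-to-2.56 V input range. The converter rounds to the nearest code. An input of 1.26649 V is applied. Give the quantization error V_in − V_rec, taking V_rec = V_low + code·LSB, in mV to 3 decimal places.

0.240 mV

One LSB is 2.56 V / 2048 = 1.250 mV.
(1.26649 − 0)/0.00125 = 1013.1920; round gives code 1013.
V_rec = 0 + 1013·0.00125 = 1.26625 V.
Error = 1.26649 − 1.26625 = 0.00024 V = 0.240 mV.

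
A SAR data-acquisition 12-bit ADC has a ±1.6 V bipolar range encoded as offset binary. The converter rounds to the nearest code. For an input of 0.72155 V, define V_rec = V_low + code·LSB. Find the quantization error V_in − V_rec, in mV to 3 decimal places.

-0.325 mV

Step size: 3.2 V ÷ 2^12 = 0.781 mV.
Scaled input = 2971.5840 LSBs, so code = 2972.
Code 2972 maps back to (−1.6) + 2972×0.00078125 V = 0.721875 V.
Error = 0.72155 − 0.721875 = -0.000325 V = -0.325 mV.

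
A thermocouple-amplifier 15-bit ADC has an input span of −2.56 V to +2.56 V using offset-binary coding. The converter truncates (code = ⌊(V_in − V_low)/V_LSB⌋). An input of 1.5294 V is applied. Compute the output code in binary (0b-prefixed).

LSB = 5.12 V / 32768 = 156.25 µV.
(1.5294 − (−2.56)) / 0.00015625 = 26172.160 LSBs.
⌊·⌋(26172.160) = 26172.
In binary (0b-prefixed): 0b110011000111100.

code 0b110011000111100 (decimal 26172)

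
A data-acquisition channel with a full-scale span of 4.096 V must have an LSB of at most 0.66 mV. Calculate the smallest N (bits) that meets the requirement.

Number of steps required ≥ 4.096 V / 0.66 mV = 6206.06.
Need 2^N ≥ 6206.06; 2^12 = 4096, 2^13 = 8192.
Minimum N = 13.

13 bits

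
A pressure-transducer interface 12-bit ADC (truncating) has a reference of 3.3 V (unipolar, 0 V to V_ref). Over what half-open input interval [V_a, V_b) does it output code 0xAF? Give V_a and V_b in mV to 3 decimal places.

LSB = 3.3/2^12 = 0.806 mV.
Code 0xAF = 175 decimal.
V_a = V_low + 175·LSB = 0.140991 V; V_b = V_low + 176·LSB = 0.141797 V.

[140.991 mV, 141.797 mV)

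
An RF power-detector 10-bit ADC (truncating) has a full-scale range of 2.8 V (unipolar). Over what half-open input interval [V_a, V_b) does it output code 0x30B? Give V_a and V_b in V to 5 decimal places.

LSB = 2.8/2^10 = 2.734 mV.
Code 0x30B = 779 decimal.
V_a = V_low + 779·LSB = 2.13008 V; V_b = V_low + 780·LSB = 2.13281 V.

[2.13008 V, 2.13281 V)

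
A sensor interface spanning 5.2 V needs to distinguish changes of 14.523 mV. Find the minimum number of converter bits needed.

Number of steps required ≥ 5.2 V / 14.523 mV = 358.05.
Need 2^N ≥ 358.05; 2^8 = 256, 2^9 = 512.
Minimum N = 9.

9 bits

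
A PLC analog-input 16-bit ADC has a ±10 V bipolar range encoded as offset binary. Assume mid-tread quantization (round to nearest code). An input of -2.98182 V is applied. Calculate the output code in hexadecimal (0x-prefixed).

LSB = 20 V / 65536 = 305.18 µV.
Input sits at 22997.172 steps above V_low.
Round → code 22997.
In hexadecimal (0x-prefixed): 0x59D5.

code 0x59D5 (decimal 22997)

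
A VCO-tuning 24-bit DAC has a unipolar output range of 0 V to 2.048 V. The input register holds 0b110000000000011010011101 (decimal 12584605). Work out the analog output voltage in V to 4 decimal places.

1.5362 V

LSB = 2.048 V / 2^24 = 0.12 µV.
Code 0b110000000000011010011101 = 12584605 decimal.
V_out = 0 + 12584605 × 1.2207e-07 V = 1.53621 V.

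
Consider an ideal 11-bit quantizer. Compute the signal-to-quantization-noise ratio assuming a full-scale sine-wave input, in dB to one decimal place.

68.0 dB

SNR ≈ 6.02·N + 1.76 dB = 6.02·11 + 1.76 = 67.98 dB.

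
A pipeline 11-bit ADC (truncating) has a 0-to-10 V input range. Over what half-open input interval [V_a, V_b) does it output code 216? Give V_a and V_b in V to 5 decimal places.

[1.05469 V, 1.05957 V)

LSB = 10/2^11 = 4.883 mV.
V_a = V_low + 216·LSB = 1.05469 V; V_b = V_low + 217·LSB = 1.05957 V.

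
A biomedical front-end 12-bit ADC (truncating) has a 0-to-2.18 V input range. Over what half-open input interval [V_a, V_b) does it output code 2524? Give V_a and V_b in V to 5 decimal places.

LSB = 2.18/2^12 = 0.532 mV.
V_a = V_low + 2524·LSB = 1.34334 V; V_b = V_low + 2525·LSB = 1.34387 V.

[1.34334 V, 1.34387 V)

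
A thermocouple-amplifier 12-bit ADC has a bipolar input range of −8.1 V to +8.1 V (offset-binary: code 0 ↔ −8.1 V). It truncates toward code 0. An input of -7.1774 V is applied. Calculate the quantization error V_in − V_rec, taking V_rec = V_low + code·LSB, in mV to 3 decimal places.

1.067 mV

LSB = 16.2/2^12 = 3.955 mV.
(-7.1774 − (−8.1))/0.00395508 = 233.2697; ⌊·⌋ gives code 233.
Reconstructed: -7.1784668 V.
Difference: 0.0010668 V → 1.067 mV.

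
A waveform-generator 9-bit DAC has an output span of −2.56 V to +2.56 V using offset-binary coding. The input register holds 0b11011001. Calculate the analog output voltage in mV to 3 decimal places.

LSB = 5.12 V / 2^9 = 10.000 mV.
Code 0b11011001 = 217 decimal.
V_out = (−2.56) + 217 × 0.01 V = -0.39 V.
= -390.000 mV.

-390.000 mV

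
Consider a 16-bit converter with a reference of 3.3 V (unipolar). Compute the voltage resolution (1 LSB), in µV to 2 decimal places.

50.35 µV

Full-scale span = 3.3 V.
LSB = 3.3 / 2^16 = 3.3 / 65536 = 5.0354e-05 V = 50.35 µV.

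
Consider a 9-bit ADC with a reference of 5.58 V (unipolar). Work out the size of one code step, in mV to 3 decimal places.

10.898 mV

Full-scale span = 5.58 V.
LSB = 5.58 / 2^9 = 5.58 / 512 = 0.0108984 V = 10.898 mV.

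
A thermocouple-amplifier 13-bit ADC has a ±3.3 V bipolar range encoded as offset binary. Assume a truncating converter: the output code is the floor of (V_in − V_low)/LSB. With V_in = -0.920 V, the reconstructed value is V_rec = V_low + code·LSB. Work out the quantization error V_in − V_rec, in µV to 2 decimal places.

One LSB is 6.6 V / 8192 = 0.806 mV.
(-0.920 − (−3.3))/0.000805664 = 2954.0848; ⌊·⌋ gives code 2954.
Code 2954 maps back to (−3.3) + 2954×0.000805664 V = -0.92006836 V.
Error = -0.920 − (−0.92006836) = 6.83594e-05 V = 68.36 µV.

68.36 µV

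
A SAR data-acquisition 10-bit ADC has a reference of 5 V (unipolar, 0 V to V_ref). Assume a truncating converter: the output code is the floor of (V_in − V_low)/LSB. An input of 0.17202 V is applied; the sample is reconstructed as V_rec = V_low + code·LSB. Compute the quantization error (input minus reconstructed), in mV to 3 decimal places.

LSB = 5/2^10 = 4.883 mV.
Scaled input = 35.2297 LSBs, so code = 35.
Code 35 maps back to 0 + 35×0.00488281 V = 0.17089844 V.
Error = 0.17202 − 0.17089844 = 0.00112156 V = 1.122 mV.

1.122 mV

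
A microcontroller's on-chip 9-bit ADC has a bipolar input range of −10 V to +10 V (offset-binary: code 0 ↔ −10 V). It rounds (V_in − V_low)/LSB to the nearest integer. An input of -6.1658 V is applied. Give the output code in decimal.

With 512 levels over 20 V, one step is 39.062 mV.
(-6.1658 − (−10)) / 0.0390625 = 98.156 LSBs.
So the output code is 98.

code 98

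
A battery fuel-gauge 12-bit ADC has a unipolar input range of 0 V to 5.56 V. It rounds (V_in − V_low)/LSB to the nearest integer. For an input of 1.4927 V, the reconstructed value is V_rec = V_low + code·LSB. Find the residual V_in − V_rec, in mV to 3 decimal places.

Step size: 5.56 V ÷ 2^12 = 1.357 mV.
(V_in − V_low)/LSB = (1.4927 − 0)/0.00135742 = 1099.6581 → code 1100 (round).
V_rec = 0 + 1100·0.00135742 = 1.4931641 V.
V_in − V_rec = -0.000464063 V = -0.464 mV.

-0.464 mV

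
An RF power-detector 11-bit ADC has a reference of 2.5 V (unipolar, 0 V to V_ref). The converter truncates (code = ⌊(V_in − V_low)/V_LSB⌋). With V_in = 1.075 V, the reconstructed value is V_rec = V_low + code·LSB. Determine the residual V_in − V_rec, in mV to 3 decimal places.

0.781 mV

LSB = 2.5/2^11 = 1.221 mV.
Scaled input = 880.6400 LSBs, so code = 880.
V_rec = 0 + 880·0.0012207 = 1.0742188 V.
Difference: 0.00078125 V → 0.781 mV.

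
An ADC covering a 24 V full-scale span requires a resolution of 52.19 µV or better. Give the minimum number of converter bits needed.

Number of steps required ≥ 24 V / 52.19 µV = 459858.21.
Need 2^N ≥ 459858.21; 2^18 = 262144, 2^19 = 524288.
Minimum N = 19.

19 bits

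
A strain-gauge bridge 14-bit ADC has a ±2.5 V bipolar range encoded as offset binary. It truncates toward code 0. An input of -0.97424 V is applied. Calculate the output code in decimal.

Full-scale span = 5 V; LSB = 5/2^14 = 305.18 µV.
(-0.97424 − (−2.5)) / 0.000305176 = 4999.610 LSBs.
Floor → code 4999.

code 4999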